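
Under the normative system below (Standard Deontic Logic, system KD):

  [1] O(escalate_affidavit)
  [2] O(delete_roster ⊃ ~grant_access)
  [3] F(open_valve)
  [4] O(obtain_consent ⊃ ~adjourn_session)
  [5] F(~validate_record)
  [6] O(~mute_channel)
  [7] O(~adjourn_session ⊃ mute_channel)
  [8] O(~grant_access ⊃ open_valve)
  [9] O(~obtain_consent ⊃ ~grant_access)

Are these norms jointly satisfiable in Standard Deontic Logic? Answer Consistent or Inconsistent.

Premise 6 gives O(~mute_channel).
The contrapositive of premise 7 (O(~adjourn_session ⊃ mute_channel)) is O(~mute_channel ⊃ adjourn_session), and O(~mute_channel) is already established, so O(adjourn_session).
Premise 4, O(obtain_consent ⊃ ~adjourn_session), contraposes to O(adjourn_session ⊃ ~obtain_consent); with O(adjourn_session) we get O(~obtain_consent).
From O(~obtain_consent) and premise 9, O(~obtain_consent ⊃ ~grant_access), we obtain O(~grant_access).
Premise 8 is O(~grant_access ⊃ open_valve); since O(~grant_access), deontic closure gives O(open_valve).
However, F(open_valve) at premise 3 amounts to O(~open_valve).
We now have both O(open_valve) and O(~open_valve) — open_valve is simultaneously obligatory and forbidden, violating the D-axiom.

Inconsistent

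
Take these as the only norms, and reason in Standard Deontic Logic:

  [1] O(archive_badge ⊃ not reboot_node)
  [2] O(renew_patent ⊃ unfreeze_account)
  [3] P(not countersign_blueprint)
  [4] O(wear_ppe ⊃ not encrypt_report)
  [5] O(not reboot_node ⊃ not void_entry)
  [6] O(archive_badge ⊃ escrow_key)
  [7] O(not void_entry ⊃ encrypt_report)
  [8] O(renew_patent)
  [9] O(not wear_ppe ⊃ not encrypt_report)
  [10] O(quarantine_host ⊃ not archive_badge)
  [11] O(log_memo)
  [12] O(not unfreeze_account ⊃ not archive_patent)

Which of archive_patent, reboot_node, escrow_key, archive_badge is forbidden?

archive_badge

Premises 4 and 9 are O(wear_ppe ⊃ not encrypt_report) and O(not wear_ppe ⊃ not encrypt_report); every ideal world satisfies wear_ppe or not wear_ppe, so in either case not encrypt_report holds — hence O(not encrypt_report).
Premise 7, O(not void_entry ⊃ encrypt_report), contraposes to O(not encrypt_report ⊃ void_entry); with O(not encrypt_report) we get O(void_entry).
Premise 5 is O(not reboot_node ⊃ not void_entry); contrapositively O(void_entry ⊃ reboot_node). Since O(void_entry) holds, K gives O(reboot_node).
Premise 1 is O(archive_badge ⊃ not reboot_node); contrapositively O(reboot_node ⊃ not archive_badge). Since O(reboot_node) holds, K gives O(not archive_badge).
So O(not archive_badge) holds, i.e. archive_badge is forbidden. None of the other listed options is forbidden under the premises.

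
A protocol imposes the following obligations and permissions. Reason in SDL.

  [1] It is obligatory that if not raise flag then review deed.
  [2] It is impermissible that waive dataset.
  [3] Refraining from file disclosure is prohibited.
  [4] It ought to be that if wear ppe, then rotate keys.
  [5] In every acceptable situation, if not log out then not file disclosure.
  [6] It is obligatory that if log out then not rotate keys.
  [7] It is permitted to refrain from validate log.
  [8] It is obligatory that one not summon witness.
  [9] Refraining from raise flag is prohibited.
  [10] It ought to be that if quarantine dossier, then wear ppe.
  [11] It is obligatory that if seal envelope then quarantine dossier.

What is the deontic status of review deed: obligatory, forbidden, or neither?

Premise 1 is O(¬raise_flag → review_deed), but O(¬raise_flag) is not derivable from the premises, so it does not yield O(review_deed).
No premise or chain of K-axiom applications forces O(review_deed), and none forces O(¬review_deed). So review_deed is neither obligatory nor forbidden under these norms.

Neither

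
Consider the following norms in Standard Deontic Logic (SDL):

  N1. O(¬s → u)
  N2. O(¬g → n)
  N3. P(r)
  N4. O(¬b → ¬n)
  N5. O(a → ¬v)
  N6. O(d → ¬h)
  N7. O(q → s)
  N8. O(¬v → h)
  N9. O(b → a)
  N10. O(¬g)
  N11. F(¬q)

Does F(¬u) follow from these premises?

No

Premise 1 is O(¬s → u), but O(¬s) is not derivable from the premises, so it does not yield O(u).
No other premise forces O(u). An ideal world satisfying every premise can still have ¬u true, so F(¬u) is not derivable.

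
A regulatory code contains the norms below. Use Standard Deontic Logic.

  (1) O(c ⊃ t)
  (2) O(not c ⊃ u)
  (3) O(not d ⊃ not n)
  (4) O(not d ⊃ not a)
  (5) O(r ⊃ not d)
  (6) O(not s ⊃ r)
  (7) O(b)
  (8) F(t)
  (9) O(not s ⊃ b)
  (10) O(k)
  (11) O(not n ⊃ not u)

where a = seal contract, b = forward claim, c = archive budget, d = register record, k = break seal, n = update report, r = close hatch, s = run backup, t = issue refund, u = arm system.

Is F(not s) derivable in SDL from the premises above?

Yes

Premise 8 is F(t), i.e. O(not t).
Premise 1 is O(c ⊃ t); contrapositively O(not t ⊃ not c). Since O(not t) holds, K gives O(not c).
From O(not c) and premise 2, O(not c ⊃ u), we obtain O(u).
Premise 11, O(not n ⊃ not u), contraposes to O(u ⊃ n); with O(u) we get O(n).
The contrapositive of premise 3 (O(not d ⊃ not n)) is O(n ⊃ d), and O(n) is already established, so O(d).
Premise 5 is O(r ⊃ not d); contrapositively O(d ⊃ not r). Since O(d) holds, K gives O(not r).
The contrapositive of premise 6 (O(not s ⊃ r)) is O(not r ⊃ s), and O(not r) is already established, so O(s).
Premises 4, 7, 9, 10 do not contribute to this derivation.
So O(s) holds, i.e. F(not s). The claim follows.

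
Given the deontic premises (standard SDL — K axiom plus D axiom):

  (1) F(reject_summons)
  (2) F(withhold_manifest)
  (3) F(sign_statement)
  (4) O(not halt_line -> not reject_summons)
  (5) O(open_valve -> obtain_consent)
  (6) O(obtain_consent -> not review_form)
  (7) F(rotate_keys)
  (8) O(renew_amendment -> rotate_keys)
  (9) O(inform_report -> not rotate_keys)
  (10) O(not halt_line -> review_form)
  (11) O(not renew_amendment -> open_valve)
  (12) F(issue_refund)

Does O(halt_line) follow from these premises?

Premise 7 is F(rotate_keys), i.e. O(not rotate_keys).
Premise 8 is O(renew_amendment -> rotate_keys); contrapositively O(not rotate_keys -> not renew_amendment). Since O(not rotate_keys) holds, K gives O(not renew_amendment).
Premise 11 is O(not renew_amendment -> open_valve); since O(not renew_amendment), deontic closure gives O(open_valve).
Premise 5 is O(open_valve -> obtain_consent); since O(open_valve), deontic closure gives O(obtain_consent).
From O(obtain_consent) and premise 6, O(obtain_consent -> not review_form), we obtain O(not review_form).
The contrapositive of premise 10 (O(not halt_line -> review_form)) is O(not review_form -> halt_line), and O(not review_form) is already established, so O(halt_line).
Premises 1, 2, 3, 4, 9, 12 do not contribute to this derivation.
So O(halt_line) follows.

Yes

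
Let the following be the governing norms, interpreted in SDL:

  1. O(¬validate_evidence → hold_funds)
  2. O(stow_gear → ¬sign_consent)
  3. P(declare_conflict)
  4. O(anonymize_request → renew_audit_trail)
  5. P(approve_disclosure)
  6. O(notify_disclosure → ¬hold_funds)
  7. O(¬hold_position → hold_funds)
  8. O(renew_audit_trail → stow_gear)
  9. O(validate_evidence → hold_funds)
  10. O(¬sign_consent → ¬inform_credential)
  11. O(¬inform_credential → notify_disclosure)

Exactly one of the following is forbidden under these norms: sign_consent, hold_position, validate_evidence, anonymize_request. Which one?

By case analysis on ¬validate_evidence: premise 1 gives O(¬validate_evidence → hold_funds) and premise 9 gives O(validate_evidence → hold_funds), so O(hold_funds) either way.
Premise 6, O(notify_disclosure → ¬hold_funds), contraposes to O(hold_funds → ¬notify_disclosure); with O(hold_funds) we get O(¬notify_disclosure).
Premise 11, O(¬inform_credential → notify_disclosure), contraposes to O(¬notify_disclosure → inform_credential); with O(¬notify_disclosure) we get O(inform_credential).
Premise 10 is O(¬sign_consent → ¬inform_credential); contrapositively O(inform_credential → sign_consent). Since O(inform_credential) holds, K gives O(sign_consent).
Premise 2, O(stow_gear → ¬sign_consent), contraposes to O(sign_consent → ¬stow_gear); with O(sign_consent) we get O(¬stow_gear).
Premise 8 is O(renew_audit_trail → stow_gear); contrapositively O(¬stow_gear → ¬renew_audit_trail). Since O(¬stow_gear) holds, K gives O(¬renew_audit_trail).
The contrapositive of premise 4 (O(anonymize_request → renew_audit_trail)) is O(¬renew_audit_trail → ¬anonymize_request), and O(¬renew_audit_trail) is already established, so O(¬anonymize_request).
So O(¬anonymize_request) holds, i.e. anonymize_request is forbidden. None of the other listed options is forbidden under the premises.

anonymize_request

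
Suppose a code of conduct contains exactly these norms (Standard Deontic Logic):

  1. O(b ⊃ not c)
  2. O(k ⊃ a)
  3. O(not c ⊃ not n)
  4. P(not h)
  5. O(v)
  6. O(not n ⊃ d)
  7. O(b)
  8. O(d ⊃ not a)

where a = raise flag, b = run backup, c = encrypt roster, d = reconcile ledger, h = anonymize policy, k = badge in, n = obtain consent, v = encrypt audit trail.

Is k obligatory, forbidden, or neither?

Premise 7 states O(b) outright.
Premise 1 is O(b ⊃ not c); since O(b), deontic closure gives O(not c).
From O(not c) and premise 3, O(not c ⊃ not n), we obtain O(not n).
From O(not n) and premise 6, O(not n ⊃ d), we obtain O(d).
Applying K to premise 8 (O(d ⊃ not a)) and O(d) yields O(not a).
The contrapositive of premise 2 (O(k ⊃ a)) is O(not a ⊃ not k), and O(not a) is already established, so O(not k).
Premises 4, 5 do not contribute to this derivation.
Thus O(not k), which is F(k): k is forbidden.

Forbidden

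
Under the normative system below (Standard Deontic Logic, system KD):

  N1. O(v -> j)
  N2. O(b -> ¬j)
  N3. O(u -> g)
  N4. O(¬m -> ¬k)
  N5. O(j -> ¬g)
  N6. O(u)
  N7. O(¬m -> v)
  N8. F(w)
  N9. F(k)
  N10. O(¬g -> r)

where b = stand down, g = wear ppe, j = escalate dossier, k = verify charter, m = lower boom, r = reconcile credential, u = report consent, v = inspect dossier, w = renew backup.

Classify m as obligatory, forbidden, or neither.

Premise 6 gives O(u).
From O(u) and premise 3, O(u -> g), we obtain O(g).
The contrapositive of premise 5 (O(j -> ¬g)) is O(g -> ¬j), and O(g) is already established, so O(¬j).
The contrapositive of premise 1 (O(v -> j)) is O(¬j -> ¬v), and O(¬j) is already established, so O(¬v).
Premise 7 is O(¬m -> v); contrapositively O(¬v -> m). Since O(¬v) holds, K gives O(m).
Premises 2, 4, 8, 9, 10 do not contribute to this derivation.
Hence m is obligatory.

Obligatory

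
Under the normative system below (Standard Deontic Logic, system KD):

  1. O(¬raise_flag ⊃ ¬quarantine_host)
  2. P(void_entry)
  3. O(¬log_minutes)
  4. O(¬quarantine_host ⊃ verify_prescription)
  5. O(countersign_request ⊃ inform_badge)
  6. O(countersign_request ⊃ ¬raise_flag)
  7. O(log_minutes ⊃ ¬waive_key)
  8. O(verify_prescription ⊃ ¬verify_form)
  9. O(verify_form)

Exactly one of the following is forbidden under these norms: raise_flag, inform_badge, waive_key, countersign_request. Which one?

From premise 9 we have O(verify_form).
The contrapositive of premise 8 (O(verify_prescription ⊃ ¬verify_form)) is O(verify_form ⊃ ¬verify_prescription), and O(verify_form) is already established, so O(¬verify_prescription).
Premise 4, O(¬quarantine_host ⊃ verify_prescription), contraposes to O(¬verify_prescription ⊃ quarantine_host); with O(¬verify_prescription) we get O(quarantine_host).
Premise 1, O(¬raise_flag ⊃ ¬quarantine_host), contraposes to O(quarantine_host ⊃ raise_flag); with O(quarantine_host) we get O(raise_flag).
Premise 6 is O(countersign_request ⊃ ¬raise_flag); contrapositively O(raise_flag ⊃ ¬countersign_request). Since O(raise_flag) holds, K gives O(¬countersign_request).
So O(¬countersign_request) holds, i.e. countersign_request is forbidden. None of the other listed options is forbidden under the premises.

countersign_request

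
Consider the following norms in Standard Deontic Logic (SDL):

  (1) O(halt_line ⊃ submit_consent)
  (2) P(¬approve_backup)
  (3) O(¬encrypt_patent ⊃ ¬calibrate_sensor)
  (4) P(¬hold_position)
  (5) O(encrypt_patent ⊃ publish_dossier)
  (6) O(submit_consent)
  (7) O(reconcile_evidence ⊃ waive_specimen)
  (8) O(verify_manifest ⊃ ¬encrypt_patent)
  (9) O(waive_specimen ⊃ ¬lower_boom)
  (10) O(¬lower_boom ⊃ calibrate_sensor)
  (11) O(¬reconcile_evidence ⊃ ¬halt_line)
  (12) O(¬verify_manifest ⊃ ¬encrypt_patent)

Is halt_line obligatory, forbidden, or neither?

Forbidden

By case analysis on ¬verify_manifest: premise 12 gives O(¬verify_manifest ⊃ ¬encrypt_patent) and premise 8 gives O(verify_manifest ⊃ ¬encrypt_patent), so O(¬encrypt_patent) either way.
Premise 3 is O(¬encrypt_patent ⊃ ¬calibrate_sensor); since O(¬encrypt_patent), deontic closure gives O(¬calibrate_sensor).
The contrapositive of premise 10 (O(¬lower_boom ⊃ calibrate_sensor)) is O(¬calibrate_sensor ⊃ lower_boom), and O(¬calibrate_sensor) is already established, so O(lower_boom).
Premise 9, O(waive_specimen ⊃ ¬lower_boom), contraposes to O(lower_boom ⊃ ¬waive_specimen); with O(lower_boom) we get O(¬waive_specimen).
Premise 7 is O(reconcile_evidence ⊃ waive_specimen); contrapositively O(¬waive_specimen ⊃ ¬reconcile_evidence). Since O(¬waive_specimen) holds, K gives O(¬reconcile_evidence).
Applying K to premise 11 (O(¬reconcile_evidence ⊃ ¬halt_line)) and O(¬reconcile_evidence) yields O(¬halt_line).
Premises 1, 2, 4, 5, 6 do not contribute to this derivation.
Thus O(¬halt_line), which is F(halt_line): halt_line is forbidden.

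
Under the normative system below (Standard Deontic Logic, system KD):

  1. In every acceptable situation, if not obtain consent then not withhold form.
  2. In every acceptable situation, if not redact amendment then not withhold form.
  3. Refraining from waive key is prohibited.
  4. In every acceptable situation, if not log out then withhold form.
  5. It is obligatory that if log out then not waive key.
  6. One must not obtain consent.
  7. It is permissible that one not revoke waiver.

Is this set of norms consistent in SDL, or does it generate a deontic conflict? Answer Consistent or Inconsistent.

Inconsistent

Premise 6, F(obtain_consent), is equivalent to O(¬obtain_consent).
Premise 1 is O(¬obtain_consent → ¬withhold_form); since O(¬obtain_consent), deontic closure gives O(¬withhold_form).
Premise 4 is O(¬log_out → withhold_form); contrapositively O(¬withhold_form → log_out). Since O(¬withhold_form) holds, K gives O(log_out).
With premise 5, O(log_out → ¬waive_key), the K-axiom yields O(¬waive_key).
However, F(¬waive_key) at premise 3 amounts to O(waive_key).
We now have both O(¬waive_key) and O(waive_key) — waive_key is simultaneously obligatory and forbidden, violating the D-axiom.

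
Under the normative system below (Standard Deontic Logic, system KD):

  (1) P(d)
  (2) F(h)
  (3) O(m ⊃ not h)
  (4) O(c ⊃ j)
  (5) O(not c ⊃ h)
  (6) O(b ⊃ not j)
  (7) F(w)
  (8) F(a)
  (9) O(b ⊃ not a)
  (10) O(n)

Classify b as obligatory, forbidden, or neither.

Forbidden

F(h) at premise 2 means O(not h).
Premise 5 is O(not c ⊃ h); contrapositively O(not h ⊃ c). Since O(not h) holds, K gives O(c).
With premise 4, O(c ⊃ j), the K-axiom yields O(j).
The contrapositive of premise 6 (O(b ⊃ not j)) is O(j ⊃ not b), and O(j) is already established, so O(not b).
Premises 1, 3, 7, 8, 9, 10 do not contribute to this derivation.
Thus O(not b), which is F(b): b is forbidden.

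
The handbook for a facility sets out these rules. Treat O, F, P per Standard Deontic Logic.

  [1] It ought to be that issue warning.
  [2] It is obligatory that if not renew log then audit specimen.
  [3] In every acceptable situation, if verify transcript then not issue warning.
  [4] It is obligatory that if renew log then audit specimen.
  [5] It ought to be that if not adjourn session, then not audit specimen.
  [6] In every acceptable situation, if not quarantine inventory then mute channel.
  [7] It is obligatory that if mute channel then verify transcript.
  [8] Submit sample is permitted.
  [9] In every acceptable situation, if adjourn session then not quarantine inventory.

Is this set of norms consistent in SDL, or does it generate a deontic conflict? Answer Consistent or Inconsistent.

Premises 4 and 2 are O(renew_log → audit_specimen) and O(¬renew_log → audit_specimen); every ideal world satisfies renew_log or ¬renew_log, so in either case audit_specimen holds — hence O(audit_specimen).
The contrapositive of premise 5 (O(¬adjourn_session → ¬audit_specimen)) is O(audit_specimen → adjourn_session), and O(audit_specimen) is already established, so O(adjourn_session).
Premise 9 is O(adjourn_session → ¬quarantine_inventory); since O(adjourn_session), deontic closure gives O(¬quarantine_inventory).
With premise 6, O(¬quarantine_inventory → mute_channel), the K-axiom yields O(mute_channel).
With premise 7, O(mute_channel → verify_transcript), the K-axiom yields O(verify_transcript).
With premise 3, O(verify_transcript → ¬issue_warning), the K-axiom yields O(¬issue_warning).
However, premise 1 gives O(issue_warning).
We now have both O(¬issue_warning) and O(issue_warning) — issue_warning is simultaneously obligatory and forbidden, violating the D-axiom.

Inconsistent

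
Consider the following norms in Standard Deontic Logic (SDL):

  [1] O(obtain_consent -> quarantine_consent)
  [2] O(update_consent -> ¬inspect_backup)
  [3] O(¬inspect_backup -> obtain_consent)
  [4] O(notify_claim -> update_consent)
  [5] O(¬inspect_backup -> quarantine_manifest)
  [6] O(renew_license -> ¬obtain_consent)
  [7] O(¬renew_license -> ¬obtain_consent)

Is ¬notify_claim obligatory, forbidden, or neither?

Obligatory

Premises 7 and 6 cover both cases: O(¬renew_license -> ¬obtain_consent) and O(renew_license -> ¬obtain_consent). Since ¬renew_license ∨ renew_license is a tautology, O(¬obtain_consent) follows.
Premise 3, O(¬inspect_backup -> obtain_consent), contraposes to O(¬obtain_consent -> inspect_backup); with O(¬obtain_consent) we get O(inspect_backup).
Premise 2 is O(update_consent -> ¬inspect_backup); contrapositively O(inspect_backup -> ¬update_consent). Since O(inspect_backup) holds, K gives O(¬update_consent).
The contrapositive of premise 4 (O(notify_claim -> update_consent)) is O(¬update_consent -> ¬notify_claim), and O(¬update_consent) is already established, so O(¬notify_claim).
Premises 1, 5 do not contribute to this derivation.
Hence ¬notify_claim is obligatory.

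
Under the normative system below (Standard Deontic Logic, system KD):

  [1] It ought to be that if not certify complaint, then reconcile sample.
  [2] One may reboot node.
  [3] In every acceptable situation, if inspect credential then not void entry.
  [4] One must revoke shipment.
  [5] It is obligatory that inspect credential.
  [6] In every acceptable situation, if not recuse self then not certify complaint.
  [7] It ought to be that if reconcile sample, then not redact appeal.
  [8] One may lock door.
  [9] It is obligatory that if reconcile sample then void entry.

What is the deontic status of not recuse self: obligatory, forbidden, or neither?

Forbidden

Premise 5 gives O(inspect_credential).
Applying K to premise 3 (O(inspect_credential → ¬void_entry)) and O(inspect_credential) yields O(¬void_entry).
Premise 9, O(reconcile_sample → void_entry), contraposes to O(¬void_entry → ¬reconcile_sample); with O(¬void_entry) we get O(¬reconcile_sample).
Premise 1 is O(¬certify_complaint → reconcile_sample); contrapositively O(¬reconcile_sample → certify_complaint). Since O(¬reconcile_sample) holds, K gives O(certify_complaint).
The contrapositive of premise 6 (O(¬recuse_self → ¬certify_complaint)) is O(certify_complaint → recuse_self), and O(certify_complaint) is already established, so O(recuse_self).
Premises 2, 4, 7, 8 do not contribute to this derivation.
Thus O(recuse_self), which is F(¬recuse_self): ¬recuse_self is forbidden.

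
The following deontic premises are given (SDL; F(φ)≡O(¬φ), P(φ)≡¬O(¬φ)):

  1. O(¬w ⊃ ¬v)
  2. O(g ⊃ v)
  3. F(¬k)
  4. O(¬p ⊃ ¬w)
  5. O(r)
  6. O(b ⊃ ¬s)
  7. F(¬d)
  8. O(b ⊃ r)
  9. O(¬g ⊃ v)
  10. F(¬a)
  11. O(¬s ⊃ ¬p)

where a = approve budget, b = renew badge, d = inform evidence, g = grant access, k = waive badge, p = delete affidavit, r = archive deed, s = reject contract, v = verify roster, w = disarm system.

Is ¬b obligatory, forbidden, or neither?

By case analysis on g: premise 2 gives O(g ⊃ v) and premise 9 gives O(¬g ⊃ v), so O(v) either way.
Premise 1 is O(¬w ⊃ ¬v); contrapositively O(v ⊃ w). Since O(v) holds, K gives O(w).
The contrapositive of premise 4 (O(¬p ⊃ ¬w)) is O(w ⊃ p), and O(w) is already established, so O(p).
Premise 11, O(¬s ⊃ ¬p), contraposes to O(p ⊃ s); with O(p) we get O(s).
Premise 6, O(b ⊃ ¬s), contraposes to O(s ⊃ ¬b); with O(s) we get O(¬b).
Premises 3, 5, 7, 8, 10 do not contribute to this derivation.
Hence ¬b is obligatory.

Obligatory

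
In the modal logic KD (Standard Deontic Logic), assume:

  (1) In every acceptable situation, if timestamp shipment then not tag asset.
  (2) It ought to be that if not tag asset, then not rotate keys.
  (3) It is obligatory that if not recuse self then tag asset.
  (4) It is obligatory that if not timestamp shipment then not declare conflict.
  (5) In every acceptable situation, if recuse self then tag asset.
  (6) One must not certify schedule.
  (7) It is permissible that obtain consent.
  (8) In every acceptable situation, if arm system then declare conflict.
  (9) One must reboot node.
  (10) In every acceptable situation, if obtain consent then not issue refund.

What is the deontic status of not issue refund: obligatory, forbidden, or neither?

Neither

Premise 10 is O(obtain_consent → ¬issue_refund), but O(obtain_consent) is not derivable from the premises (the permission P(obtain_consent) asserts only ¬O(¬obtain_consent), not O(obtain_consent)), so it does not yield O(¬issue_refund).
No premise or chain of K-axiom applications forces O(¬issue_refund), and none forces O(issue_refund). So ¬issue_refund is neither obligatory nor forbidden under these norms.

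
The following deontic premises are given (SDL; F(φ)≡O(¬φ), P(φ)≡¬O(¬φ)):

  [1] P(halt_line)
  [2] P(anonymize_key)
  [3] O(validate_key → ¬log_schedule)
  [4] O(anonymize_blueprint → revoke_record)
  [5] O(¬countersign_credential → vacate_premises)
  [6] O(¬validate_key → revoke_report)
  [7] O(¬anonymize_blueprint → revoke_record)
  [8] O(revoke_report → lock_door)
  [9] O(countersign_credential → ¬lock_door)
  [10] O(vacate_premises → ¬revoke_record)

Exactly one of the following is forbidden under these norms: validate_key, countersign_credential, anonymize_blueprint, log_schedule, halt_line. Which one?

log_schedule

Premises 4 and 7 cover both cases: O(anonymize_blueprint → revoke_record) and O(¬anonymize_blueprint → revoke_record). Since anonymize_blueprint ∨ ¬anonymize_blueprint is a tautology, O(revoke_record) follows.
Premise 10 is O(vacate_premises → ¬revoke_record); contrapositively O(revoke_record → ¬vacate_premises). Since O(revoke_record) holds, K gives O(¬vacate_premises).
The contrapositive of premise 5 (O(¬countersign_credential → vacate_premises)) is O(¬vacate_premises → countersign_credential), and O(¬vacate_premises) is already established, so O(countersign_credential).
Premise 9 is O(countersign_credential → ¬lock_door); since O(countersign_credential), deontic closure gives O(¬lock_door).
Premise 8, O(revoke_report → lock_door), contraposes to O(¬lock_door → ¬revoke_report); with O(¬lock_door) we get O(¬revoke_report).
Premise 6 is O(¬validate_key → revoke_report); contrapositively O(¬revoke_report → validate_key). Since O(¬revoke_report) holds, K gives O(validate_key).
From O(validate_key) and premise 3, O(validate_key → ¬log_schedule), we obtain O(¬log_schedule).
So O(¬log_schedule) holds, i.e. log_schedule is forbidden. None of the other listed options is forbidden under the premises.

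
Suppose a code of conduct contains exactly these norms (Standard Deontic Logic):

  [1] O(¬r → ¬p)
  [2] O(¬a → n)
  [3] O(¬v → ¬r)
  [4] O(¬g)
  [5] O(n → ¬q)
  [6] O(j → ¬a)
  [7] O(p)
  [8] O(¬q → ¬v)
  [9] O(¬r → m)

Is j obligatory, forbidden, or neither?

Forbidden

Premise 7 states O(p) outright.
Premise 1 is O(¬r → ¬p); contrapositively O(p → r). Since O(p) holds, K gives O(r).
The contrapositive of premise 3 (O(¬v → ¬r)) is O(r → v), and O(r) is already established, so O(v).
Premise 8, O(¬q → ¬v), contraposes to O(v → q); with O(v) we get O(q).
The contrapositive of premise 5 (O(n → ¬q)) is O(q → ¬n), and O(q) is already established, so O(¬n).
Premise 2 is O(¬a → n); contrapositively O(¬n → a). Since O(¬n) holds, K gives O(a).
The contrapositive of premise 6 (O(j → ¬a)) is O(a → ¬j), and O(a) is already established, so O(¬j).
Premises 4, 9 do not contribute to this derivation.
Thus O(¬j), which is F(j): j is forbidden.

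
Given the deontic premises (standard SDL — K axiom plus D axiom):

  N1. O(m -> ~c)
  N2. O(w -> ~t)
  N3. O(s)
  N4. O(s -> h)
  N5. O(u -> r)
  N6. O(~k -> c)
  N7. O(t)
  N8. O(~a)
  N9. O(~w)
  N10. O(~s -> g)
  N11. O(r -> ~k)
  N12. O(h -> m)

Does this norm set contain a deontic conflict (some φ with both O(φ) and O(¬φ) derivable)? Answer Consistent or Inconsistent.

Premise 2 is O(w -> ~t), but O(w) is not derivable from the premises, so it does not yield O(~t).
So O(~t) is not derivable, and the apparent clash with O(t) does not arise.
A world satisfying every obligation exists (e.g. a=false, c=false, g=false, h=true, k=true, m=true, r=false, s=true, t=true, u=false, w=false); no atom is both obligatory and forbidden, so the set is consistent.

Consistent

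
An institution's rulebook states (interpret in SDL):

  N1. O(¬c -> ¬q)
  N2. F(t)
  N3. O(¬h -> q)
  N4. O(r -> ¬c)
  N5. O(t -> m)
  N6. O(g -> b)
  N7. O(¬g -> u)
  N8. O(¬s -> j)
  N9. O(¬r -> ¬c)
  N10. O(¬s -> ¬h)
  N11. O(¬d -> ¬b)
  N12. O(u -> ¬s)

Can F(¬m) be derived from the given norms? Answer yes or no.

Premise 5 is O(t -> m), but O(t) is not derivable from the premises, so it does not yield O(m).
No other premise forces O(m). An ideal world satisfying every premise can still have ¬m true, so F(¬m) is not derivable.

No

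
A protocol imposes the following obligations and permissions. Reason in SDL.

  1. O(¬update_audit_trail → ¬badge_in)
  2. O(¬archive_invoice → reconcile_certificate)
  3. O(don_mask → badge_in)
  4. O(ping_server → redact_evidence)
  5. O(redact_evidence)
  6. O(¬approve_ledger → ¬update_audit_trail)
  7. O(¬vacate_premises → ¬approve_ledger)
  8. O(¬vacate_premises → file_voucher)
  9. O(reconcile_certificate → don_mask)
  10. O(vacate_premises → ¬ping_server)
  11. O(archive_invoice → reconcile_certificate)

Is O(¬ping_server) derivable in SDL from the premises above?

Yes

Premises 2 and 11 cover both cases: O(¬archive_invoice → reconcile_certificate) and O(archive_invoice → reconcile_certificate). Since ¬archive_invoice ∨ archive_invoice is a tautology, O(reconcile_certificate) follows.
Applying K to premise 9 (O(reconcile_certificate → don_mask)) and O(reconcile_certificate) yields O(don_mask).
From O(don_mask) and premise 3, O(don_mask → badge_in), we obtain O(badge_in).
Premise 1 is O(¬update_audit_trail → ¬badge_in); contrapositively O(badge_in → update_audit_trail). Since O(badge_in) holds, K gives O(update_audit_trail).
The contrapositive of premise 6 (O(¬approve_ledger → ¬update_audit_trail)) is O(update_audit_trail → approve_ledger), and O(update_audit_trail) is already established, so O(approve_ledger).
Premise 7, O(¬vacate_premises → ¬approve_ledger), contraposes to O(approve_ledger → vacate_premises); with O(approve_ledger) we get O(vacate_premises).
Premise 10 is O(vacate_premises → ¬ping_server); since O(vacate_premises), deontic closure gives O(¬ping_server).
Premises 4, 5, 8 do not contribute to this derivation.
So O(¬ping_server) follows.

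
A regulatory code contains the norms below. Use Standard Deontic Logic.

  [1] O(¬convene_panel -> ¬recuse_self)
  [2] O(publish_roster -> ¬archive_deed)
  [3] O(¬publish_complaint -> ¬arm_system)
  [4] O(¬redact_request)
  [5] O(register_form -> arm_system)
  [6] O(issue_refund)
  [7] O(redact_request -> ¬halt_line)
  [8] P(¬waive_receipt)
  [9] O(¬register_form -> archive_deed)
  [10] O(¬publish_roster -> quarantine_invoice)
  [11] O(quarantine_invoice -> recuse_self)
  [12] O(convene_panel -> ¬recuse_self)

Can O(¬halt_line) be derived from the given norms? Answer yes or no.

No

Premise 7 is O(redact_request -> ¬halt_line), but O(redact_request) is not derivable from the premises, so it does not yield O(¬halt_line).
No other premise forces O(¬halt_line). An ideal world satisfying every premise can still have ¬halt_line false, so O(¬halt_line) is not derivable.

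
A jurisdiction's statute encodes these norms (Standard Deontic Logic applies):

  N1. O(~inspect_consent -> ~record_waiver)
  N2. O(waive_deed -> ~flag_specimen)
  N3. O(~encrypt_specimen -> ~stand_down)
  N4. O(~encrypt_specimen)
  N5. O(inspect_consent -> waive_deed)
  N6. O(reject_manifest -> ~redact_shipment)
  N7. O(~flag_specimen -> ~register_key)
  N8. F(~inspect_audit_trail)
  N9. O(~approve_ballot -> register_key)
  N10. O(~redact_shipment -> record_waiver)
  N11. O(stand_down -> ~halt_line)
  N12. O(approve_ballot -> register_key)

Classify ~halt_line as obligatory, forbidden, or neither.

Premise 11 is O(stand_down -> ~halt_line), but O(stand_down) is not derivable from the premises, so it does not yield O(~halt_line).
No premise or chain of K-axiom applications forces O(~halt_line), and none forces O(halt_line). So ~halt_line is neither obligatory nor forbidden under these norms.

Neither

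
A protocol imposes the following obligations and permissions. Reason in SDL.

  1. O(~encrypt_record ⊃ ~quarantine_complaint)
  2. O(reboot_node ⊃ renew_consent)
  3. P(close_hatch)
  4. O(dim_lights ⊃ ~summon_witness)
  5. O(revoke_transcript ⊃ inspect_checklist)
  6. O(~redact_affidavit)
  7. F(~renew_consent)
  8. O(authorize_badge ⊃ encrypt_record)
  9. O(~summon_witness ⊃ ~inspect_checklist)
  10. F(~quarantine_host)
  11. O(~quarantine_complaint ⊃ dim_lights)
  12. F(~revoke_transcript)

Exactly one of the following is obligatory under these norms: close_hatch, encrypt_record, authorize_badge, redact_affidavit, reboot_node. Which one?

encrypt_record

Premise 12, F(~revoke_transcript), is equivalent to O(revoke_transcript).
Applying K to premise 5 (O(revoke_transcript ⊃ inspect_checklist)) and O(revoke_transcript) yields O(inspect_checklist).
The contrapositive of premise 9 (O(~summon_witness ⊃ ~inspect_checklist)) is O(inspect_checklist ⊃ summon_witness), and O(inspect_checklist) is already established, so O(summon_witness).
The contrapositive of premise 4 (O(dim_lights ⊃ ~summon_witness)) is O(summon_witness ⊃ ~dim_lights), and O(summon_witness) is already established, so O(~dim_lights).
Premise 11 is O(~quarantine_complaint ⊃ dim_lights); contrapositively O(~dim_lights ⊃ quarantine_complaint). Since O(~dim_lights) holds, K gives O(quarantine_complaint).
Premise 1 is O(~encrypt_record ⊃ ~quarantine_complaint); contrapositively O(quarantine_complaint ⊃ encrypt_record). Since O(quarantine_complaint) holds, K gives O(encrypt_record).
So O(encrypt_record) holds — encrypt_record is obligatory. None of the other listed options is made obligatory by any chain of premises.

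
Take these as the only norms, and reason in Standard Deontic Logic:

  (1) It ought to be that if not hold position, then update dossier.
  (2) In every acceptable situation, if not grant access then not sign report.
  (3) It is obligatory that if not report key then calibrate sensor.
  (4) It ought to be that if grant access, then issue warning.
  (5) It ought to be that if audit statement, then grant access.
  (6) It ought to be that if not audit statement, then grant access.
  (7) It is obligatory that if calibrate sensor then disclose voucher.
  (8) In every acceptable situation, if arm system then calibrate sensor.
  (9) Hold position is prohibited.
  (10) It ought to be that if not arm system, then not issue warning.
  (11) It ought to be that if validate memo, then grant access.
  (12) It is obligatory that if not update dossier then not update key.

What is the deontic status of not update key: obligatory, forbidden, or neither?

Neither

Premise 12 is O(¬update_dossier → ¬update_key), but O(¬update_dossier) is not derivable from the premises, so it does not yield O(¬update_key).
No premise or chain of K-axiom applications forces O(¬update_key), and none forces O(update_key). So ¬update_key is neither obligatory nor forbidden under these norms.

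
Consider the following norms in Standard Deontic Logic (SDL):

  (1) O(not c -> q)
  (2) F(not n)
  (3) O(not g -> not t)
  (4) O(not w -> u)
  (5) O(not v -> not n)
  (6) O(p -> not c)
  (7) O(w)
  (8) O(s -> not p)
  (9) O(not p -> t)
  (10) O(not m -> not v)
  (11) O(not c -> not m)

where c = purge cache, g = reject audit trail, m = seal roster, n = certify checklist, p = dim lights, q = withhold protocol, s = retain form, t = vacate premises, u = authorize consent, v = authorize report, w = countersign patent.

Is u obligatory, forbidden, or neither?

Neither

Premise 4 is O(not w -> u), but O(not w) is not derivable from the premises, so it does not yield O(u).
No premise or chain of K-axiom applications forces O(u), and none forces O(not u). So u is neither obligatory nor forbidden under these norms.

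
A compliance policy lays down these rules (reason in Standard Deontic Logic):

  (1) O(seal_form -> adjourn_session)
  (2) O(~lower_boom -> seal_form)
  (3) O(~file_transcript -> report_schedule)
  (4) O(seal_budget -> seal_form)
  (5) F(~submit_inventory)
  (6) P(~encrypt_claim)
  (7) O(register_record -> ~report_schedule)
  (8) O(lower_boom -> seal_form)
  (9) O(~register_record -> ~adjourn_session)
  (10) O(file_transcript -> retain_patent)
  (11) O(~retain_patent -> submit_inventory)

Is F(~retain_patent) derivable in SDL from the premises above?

Yes

By case analysis on lower_boom: premise 8 gives O(lower_boom -> seal_form) and premise 2 gives O(~lower_boom -> seal_form), so O(seal_form) either way.
Applying K to premise 1 (O(seal_form -> adjourn_session)) and O(seal_form) yields O(adjourn_session).
Premise 9 is O(~register_record -> ~adjourn_session); contrapositively O(adjourn_session -> register_record). Since O(adjourn_session) holds, K gives O(register_record).
Premise 7 is O(register_record -> ~report_schedule); since O(register_record), deontic closure gives O(~report_schedule).
Premise 3, O(~file_transcript -> report_schedule), contraposes to O(~report_schedule -> file_transcript); with O(~report_schedule) we get O(file_transcript).
Applying K to premise 10 (O(file_transcript -> retain_patent)) and O(file_transcript) yields O(retain_patent).
Premises 4, 5, 6, 11 do not contribute to this derivation.
So O(retain_patent) holds, i.e. F(~retain_patent). The claim follows.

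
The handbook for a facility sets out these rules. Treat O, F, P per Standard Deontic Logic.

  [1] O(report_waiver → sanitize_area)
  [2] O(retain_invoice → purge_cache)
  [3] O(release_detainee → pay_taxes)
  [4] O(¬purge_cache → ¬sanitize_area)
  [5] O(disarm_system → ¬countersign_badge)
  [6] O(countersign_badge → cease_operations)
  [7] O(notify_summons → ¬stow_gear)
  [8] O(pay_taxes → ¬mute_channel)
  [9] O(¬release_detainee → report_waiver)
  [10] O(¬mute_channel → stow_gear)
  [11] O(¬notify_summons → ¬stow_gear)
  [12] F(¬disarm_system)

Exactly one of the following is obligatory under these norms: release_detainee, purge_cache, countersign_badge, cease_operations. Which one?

Premises 11 and 7 are O(¬notify_summons → ¬stow_gear) and O(notify_summons → ¬stow_gear); every ideal world satisfies ¬notify_summons or notify_summons, so in either case ¬stow_gear holds — hence O(¬stow_gear).
Premise 10 is O(¬mute_channel → stow_gear); contrapositively O(¬stow_gear → mute_channel). Since O(¬stow_gear) holds, K gives O(mute_channel).
The contrapositive of premise 8 (O(pay_taxes → ¬mute_channel)) is O(mute_channel → ¬pay_taxes), and O(mute_channel) is already established, so O(¬pay_taxes).
The contrapositive of premise 3 (O(release_detainee → pay_taxes)) is O(¬pay_taxes → ¬release_detainee), and O(¬pay_taxes) is already established, so O(¬release_detainee).
Applying K to premise 9 (O(¬release_detainee → report_waiver)) and O(¬release_detainee) yields O(report_waiver).
Applying K to premise 1 (O(report_waiver → sanitize_area)) and O(report_waiver) yields O(sanitize_area).
The contrapositive of premise 4 (O(¬purge_cache → ¬sanitize_area)) is O(sanitize_area → purge_cache), and O(sanitize_area) is already established, so O(purge_cache).
So O(purge_cache) holds — purge_cache is obligatory. None of the other listed options is made obligatory by any chain of premises.

purge_cache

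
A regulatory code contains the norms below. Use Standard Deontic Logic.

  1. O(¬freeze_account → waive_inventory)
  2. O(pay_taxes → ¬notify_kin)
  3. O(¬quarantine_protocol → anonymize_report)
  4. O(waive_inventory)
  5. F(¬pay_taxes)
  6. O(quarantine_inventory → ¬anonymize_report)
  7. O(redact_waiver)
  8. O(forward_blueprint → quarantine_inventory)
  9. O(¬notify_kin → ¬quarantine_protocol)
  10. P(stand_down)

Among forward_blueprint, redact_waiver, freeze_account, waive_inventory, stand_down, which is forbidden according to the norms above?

forward_blueprint

Premise 5 is F(¬pay_taxes), i.e. O(pay_taxes).
Premise 2 is O(pay_taxes → ¬notify_kin); since O(pay_taxes), deontic closure gives O(¬notify_kin).
From O(¬notify_kin) and premise 9, O(¬notify_kin → ¬quarantine_protocol), we obtain O(¬quarantine_protocol).
From O(¬quarantine_protocol) and premise 3, O(¬quarantine_protocol → anonymize_report), we obtain O(anonymize_report).
The contrapositive of premise 6 (O(quarantine_inventory → ¬anonymize_report)) is O(anonymize_report → ¬quarantine_inventory), and O(anonymize_report) is already established, so O(¬quarantine_inventory).
Premise 8, O(forward_blueprint → quarantine_inventory), contraposes to O(¬quarantine_inventory → ¬forward_blueprint); with O(¬quarantine_inventory) we get O(¬forward_blueprint).
So O(¬forward_blueprint) holds, i.e. forward_blueprint is forbidden. None of the other listed options is forbidden under the premises.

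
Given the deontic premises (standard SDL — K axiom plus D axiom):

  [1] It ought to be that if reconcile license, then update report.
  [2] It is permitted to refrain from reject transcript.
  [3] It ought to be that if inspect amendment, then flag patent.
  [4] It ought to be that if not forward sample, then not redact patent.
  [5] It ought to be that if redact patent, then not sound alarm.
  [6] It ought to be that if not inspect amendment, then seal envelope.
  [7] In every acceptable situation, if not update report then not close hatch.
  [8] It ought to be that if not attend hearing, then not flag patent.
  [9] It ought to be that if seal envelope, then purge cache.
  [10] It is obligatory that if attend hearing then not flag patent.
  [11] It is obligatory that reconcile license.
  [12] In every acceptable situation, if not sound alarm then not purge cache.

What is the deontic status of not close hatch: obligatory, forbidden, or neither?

Neither

Premise 7 is O(¬update_report → ¬close_hatch), but O(¬update_report) is not derivable from the premises, so it does not yield O(¬close_hatch).
No premise or chain of K-axiom applications forces O(¬close_hatch), and none forces O(close_hatch). So ¬close_hatch is neither obligatory nor forbidden under these norms.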